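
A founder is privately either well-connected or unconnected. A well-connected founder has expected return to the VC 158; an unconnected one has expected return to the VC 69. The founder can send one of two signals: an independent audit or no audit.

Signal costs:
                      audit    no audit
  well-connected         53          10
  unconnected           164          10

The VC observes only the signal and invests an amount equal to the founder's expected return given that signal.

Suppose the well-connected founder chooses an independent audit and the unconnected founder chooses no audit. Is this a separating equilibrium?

If types separate, audit earns payment 158 and no audit earns 69.
Well-connected: audit gives 158 − 53 = 105; no audit gives 69 − 10 = 59. No deviation. ✓
Unconnected: no audit gives 69 − 10 = 59; audit gives 158 − 164 = -6. No deviation. ✓
Both incentive constraints hold.

Yes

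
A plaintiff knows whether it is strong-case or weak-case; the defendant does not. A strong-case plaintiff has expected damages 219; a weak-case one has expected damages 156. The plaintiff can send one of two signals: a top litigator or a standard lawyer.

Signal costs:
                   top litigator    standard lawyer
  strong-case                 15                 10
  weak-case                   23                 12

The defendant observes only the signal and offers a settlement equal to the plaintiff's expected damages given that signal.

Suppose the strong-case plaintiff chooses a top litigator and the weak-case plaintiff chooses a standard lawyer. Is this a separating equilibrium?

No

If types separate, top litigator earns payment 219 and standard lawyer earns 156.
Strong-case: top litigator gives 219 − 15 = 204; standard lawyer gives 156 − 10 = 146. No deviation. ✓
Weak-case: standard lawyer gives 156 − 12 = 144; top litigator gives 219 − 23 = 196. Would deviate. ✗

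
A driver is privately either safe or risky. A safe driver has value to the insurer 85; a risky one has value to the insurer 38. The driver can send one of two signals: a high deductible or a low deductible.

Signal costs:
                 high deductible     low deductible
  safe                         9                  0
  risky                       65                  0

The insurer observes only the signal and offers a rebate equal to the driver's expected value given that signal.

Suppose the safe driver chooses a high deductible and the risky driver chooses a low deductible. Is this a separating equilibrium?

Yes

If types separate, high deductible earns payment 85 and low deductible earns 38.
Safe: high deductible gives 85 − 9 = 76; low deductible gives 38 − 0 = 38. No deviation. ✓
Risky: low deductible gives 38 − 0 = 38; high deductible gives 85 − 65 = 20. No deviation. ✓
Both incentive constraints hold.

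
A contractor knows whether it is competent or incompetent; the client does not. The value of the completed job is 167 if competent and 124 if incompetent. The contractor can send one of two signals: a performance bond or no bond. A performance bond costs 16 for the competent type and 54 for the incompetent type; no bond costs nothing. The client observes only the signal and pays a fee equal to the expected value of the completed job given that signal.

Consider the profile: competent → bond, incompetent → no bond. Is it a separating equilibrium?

If types separate, bond earns payment 167 and no bond earns 124.
Competent: bond gives 167 − 16 = 151; no bond gives 124 − 0 = 124. No deviation. ✓
Incompetent: no bond gives 124 − 0 = 124; bond gives 167 − 54 = 113. No deviation. ✓
Both incentive constraints hold.

Yes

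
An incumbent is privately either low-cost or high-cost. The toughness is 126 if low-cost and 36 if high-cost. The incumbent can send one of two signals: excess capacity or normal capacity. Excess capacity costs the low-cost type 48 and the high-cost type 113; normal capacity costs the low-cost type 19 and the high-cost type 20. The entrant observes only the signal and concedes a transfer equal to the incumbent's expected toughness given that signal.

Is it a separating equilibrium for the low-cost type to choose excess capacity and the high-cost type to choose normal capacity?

Yes

Under separation the entrant infers type exactly: excess capacity → low-cost (pays 126), normal capacity → high-cost (pays 36).
Low-cost: excess capacity gives 126 − 48 = 78; normal capacity gives 36 − 19 = 17. No deviation. ✓
High-cost: normal capacity gives 36 − 20 = 16; excess capacity gives 126 − 113 = 13. No deviation. ✓
Neither type gains from mimicking the other.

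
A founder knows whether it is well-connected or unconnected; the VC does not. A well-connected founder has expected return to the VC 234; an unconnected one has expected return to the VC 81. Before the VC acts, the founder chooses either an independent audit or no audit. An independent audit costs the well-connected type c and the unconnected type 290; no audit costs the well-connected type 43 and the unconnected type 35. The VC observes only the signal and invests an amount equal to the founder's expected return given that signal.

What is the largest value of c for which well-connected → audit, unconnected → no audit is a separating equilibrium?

Under separation: audit → well-connected (pays 234); no audit → unconnected (pays 81).
Unconnected: 81 − 35 = 46 ≥ 234 − 290 = -56. Holds regardless of c. ✓
Well-connected: 234 − c ≥ 81 − 43, so c ≤ 234 − 38 = 196.

196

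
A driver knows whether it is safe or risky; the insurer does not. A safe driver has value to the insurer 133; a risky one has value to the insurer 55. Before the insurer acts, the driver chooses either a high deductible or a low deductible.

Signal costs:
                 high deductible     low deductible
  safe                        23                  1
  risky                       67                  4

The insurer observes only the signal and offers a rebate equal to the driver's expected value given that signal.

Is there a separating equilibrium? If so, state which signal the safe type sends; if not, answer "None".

Try safe → high deductible, risky → low deductible:
  If types separate, high deductible earns payment 133 and low deductible earns 55.
  Safe: high deductible gives 133 − 23 = 110; low deductible gives 55 − 1 = 54. No deviation. ✓
  Risky: low deductible gives 55 − 4 = 51; high deductible gives 133 − 67 = 66. Would deviate. ✗
Try safe → low deductible, risky → high deductible:
  If types separate, low deductible earns payment 133 and high deductible earns 55.
  Safe: low deductible gives 133 − 1 = 132; high deductible gives 55 − 23 = 32. No deviation. ✓
  Risky: high deductible gives 55 − 67 = -12; low deductible gives 133 − 4 = 129. Would deviate. ✗
Neither assignment is incentive-compatible.

None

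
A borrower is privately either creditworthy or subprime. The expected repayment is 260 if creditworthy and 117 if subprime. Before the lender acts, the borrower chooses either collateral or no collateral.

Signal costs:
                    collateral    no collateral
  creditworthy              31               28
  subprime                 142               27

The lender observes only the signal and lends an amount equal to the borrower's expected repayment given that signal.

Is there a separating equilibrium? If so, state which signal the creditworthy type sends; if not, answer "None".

None

Try creditworthy → collateral, subprime → no collateral:
  If types separate, collateral earns payment 260 and no collateral earns 117.
  Creditworthy: collateral gives 260 − 31 = 229; no collateral gives 117 − 28 = 89. No deviation. ✓
  Subprime: no collateral gives 117 − 27 = 90; collateral gives 260 − 142 = 118. Would deviate. ✗
Try creditworthy → no collateral, subprime → collateral:
  If types separate, no collateral earns payment 260 and collateral earns 117.
  Creditworthy: no collateral gives 260 − 28 = 232; collateral gives 117 − 31 = 86. No deviation. ✓
  Subprime: collateral gives 117 − 142 = -25; no collateral gives 260 − 27 = 233. Would deviate. ✗
Neither assignment is incentive-compatible.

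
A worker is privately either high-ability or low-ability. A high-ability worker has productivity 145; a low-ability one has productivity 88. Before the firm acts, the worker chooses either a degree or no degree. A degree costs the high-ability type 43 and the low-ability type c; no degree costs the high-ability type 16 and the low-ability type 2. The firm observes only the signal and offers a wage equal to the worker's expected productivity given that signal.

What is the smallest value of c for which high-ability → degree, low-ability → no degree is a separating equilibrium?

Under separation: degree → high-ability (pays 145); no degree → low-ability (pays 88).
High-ability: 145 − 43 = 102 ≥ 88 − 16 = 72. Holds regardless of c. ✓
Low-ability: 88 − 2 ≥ 145 − c, so c ≥ 145 − 86 = 59.

59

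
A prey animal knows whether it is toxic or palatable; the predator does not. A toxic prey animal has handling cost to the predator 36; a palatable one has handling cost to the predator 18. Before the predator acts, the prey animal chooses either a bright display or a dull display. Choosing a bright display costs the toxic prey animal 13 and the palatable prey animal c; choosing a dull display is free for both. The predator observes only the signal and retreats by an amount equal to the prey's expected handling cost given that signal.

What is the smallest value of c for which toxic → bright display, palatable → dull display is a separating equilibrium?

Under separation: bright display → toxic (pays 36); dull display → palatable (pays 18).
Toxic: 36 − 13 = 23 ≥ 18 − 0 = 18. Holds regardless of c. ✓
Palatable: 18 − 0 ≥ 36 − c, so c ≥ 36 − 18 = 18.

18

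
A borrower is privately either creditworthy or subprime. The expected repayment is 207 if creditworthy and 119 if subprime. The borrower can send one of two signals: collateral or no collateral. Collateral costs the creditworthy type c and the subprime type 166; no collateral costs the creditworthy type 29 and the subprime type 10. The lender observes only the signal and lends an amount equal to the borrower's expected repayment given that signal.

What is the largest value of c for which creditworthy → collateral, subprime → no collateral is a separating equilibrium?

Under separation: collateral → creditworthy (pays 207); no collateral → subprime (pays 119).
Subprime: 119 − 10 = 109 ≥ 207 − 166 = 41. Holds regardless of c. ✓
Creditworthy: 207 − c ≥ 119 − 29, so c ≤ 207 − 90 = 117.

117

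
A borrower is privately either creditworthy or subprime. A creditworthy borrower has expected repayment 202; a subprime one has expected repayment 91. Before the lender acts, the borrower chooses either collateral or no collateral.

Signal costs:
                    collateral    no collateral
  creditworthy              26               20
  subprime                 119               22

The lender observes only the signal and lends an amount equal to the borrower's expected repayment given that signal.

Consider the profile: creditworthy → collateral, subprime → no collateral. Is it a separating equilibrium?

No

If types separate, collateral earns payment 202 and no collateral earns 91.
Creditworthy: collateral gives 202 − 26 = 176; no collateral gives 91 − 20 = 71. No deviation. ✓
Subprime: no collateral gives 91 − 22 = 69; collateral gives 202 − 119 = 83. Would deviate. ✗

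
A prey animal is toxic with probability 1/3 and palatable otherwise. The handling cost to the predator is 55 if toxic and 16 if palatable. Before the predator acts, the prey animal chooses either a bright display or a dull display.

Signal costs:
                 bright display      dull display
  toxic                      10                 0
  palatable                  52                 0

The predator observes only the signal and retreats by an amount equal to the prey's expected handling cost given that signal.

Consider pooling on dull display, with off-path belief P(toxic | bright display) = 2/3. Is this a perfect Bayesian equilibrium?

On the equilibrium path (dull display) the predator holds the prior 1/3 and pays 1/3·55 + 2/3·16 = 29. Off-path (bright display) belief 2/3 gives 2/3·55 + 1/3·16 = 42.
Toxic: dull display gives 29 − 0 = 29; bright display gives 42 − 10 = 32. Deviates. ✗
Palatable: dull display gives 29 − 0 = 29; bright display gives 42 − 52 = -10. Stays. ✓

No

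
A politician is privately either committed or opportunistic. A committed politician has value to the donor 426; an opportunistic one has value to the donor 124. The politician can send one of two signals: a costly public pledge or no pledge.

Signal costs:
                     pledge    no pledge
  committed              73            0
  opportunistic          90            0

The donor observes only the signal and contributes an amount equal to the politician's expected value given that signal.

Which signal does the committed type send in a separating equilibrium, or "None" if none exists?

Try committed → pledge, opportunistic → no pledge:
  Under separation the donor infers type exactly: pledge → committed (pays 426), no pledge → opportunistic (pays 124).
  Committed: pledge gives 426 − 73 = 353; no pledge gives 124 − 0 = 124. No deviation. ✓
  Opportunistic: no pledge gives 124 − 0 = 124; pledge gives 426 − 90 = 336. Would deviate. ✗
Try committed → no pledge, opportunistic → pledge:
  Under separation the donor infers type exactly: no pledge → committed (pays 426), pledge → opportunistic (pays 124).
  Committed: no pledge gives 426 − 0 = 426; pledge gives 124 − 73 = 51. No deviation. ✓
  Opportunistic: pledge gives 124 − 90 = 34; no pledge gives 426 − 0 = 426. Would deviate. ✗
Neither assignment is incentive-compatible.

None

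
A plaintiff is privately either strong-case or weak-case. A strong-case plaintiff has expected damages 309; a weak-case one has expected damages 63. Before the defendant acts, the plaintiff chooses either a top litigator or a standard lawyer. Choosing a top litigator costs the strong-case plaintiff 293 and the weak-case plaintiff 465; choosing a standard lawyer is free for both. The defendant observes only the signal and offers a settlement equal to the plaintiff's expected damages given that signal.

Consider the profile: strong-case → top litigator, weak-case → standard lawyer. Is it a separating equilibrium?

If types separate, top litigator earns payment 309 and standard lawyer earns 63.
Strong-case: top litigator gives 309 − 293 = 16; standard lawyer gives 63 − 0 = 63. Would deviate. ✗
Weak-case: standard lawyer gives 63 − 0 = 63; top litigator gives 309 − 465 = -156. No deviation. ✓

No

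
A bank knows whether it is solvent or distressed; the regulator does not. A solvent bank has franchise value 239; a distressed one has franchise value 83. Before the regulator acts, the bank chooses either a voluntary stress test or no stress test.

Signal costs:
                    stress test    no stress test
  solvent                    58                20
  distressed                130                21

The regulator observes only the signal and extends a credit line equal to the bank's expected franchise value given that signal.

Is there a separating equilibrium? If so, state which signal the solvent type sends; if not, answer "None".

None

Try solvent → stress test, distressed → no stress test:
  Under separation the regulator infers type exactly: stress test → solvent (pays 239), no stress test → distressed (pays 83).
  Solvent: stress test gives 239 − 58 = 181; no stress test gives 83 − 20 = 63. No deviation. ✓
  Distressed: no stress test gives 83 − 21 = 62; stress test gives 239 − 130 = 109. Would deviate. ✗
Try solvent → no stress test, distressed → stress test:
  Under separation the regulator infers type exactly: no stress test → solvent (pays 239), stress test → distressed (pays 83).
  Solvent: no stress test gives 239 − 20 = 219; stress test gives 83 − 58 = 25. No deviation. ✓
  Distressed: stress test gives 83 − 130 = -47; no stress test gives 239 − 21 = 218. Would deviate. ✗
Neither assignment is incentive-compatible.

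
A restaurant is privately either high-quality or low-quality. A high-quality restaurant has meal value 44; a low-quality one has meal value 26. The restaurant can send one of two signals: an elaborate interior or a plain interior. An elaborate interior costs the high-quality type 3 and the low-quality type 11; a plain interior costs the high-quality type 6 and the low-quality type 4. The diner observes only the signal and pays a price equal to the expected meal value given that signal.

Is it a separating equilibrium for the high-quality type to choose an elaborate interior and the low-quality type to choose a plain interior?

If types separate, elaborate interior earns payment 44 and plain interior earns 26.
High-quality: elaborate interior gives 44 − 3 = 41; plain interior gives 26 − 6 = 20. No deviation. ✓
Low-quality: plain interior gives 26 − 4 = 22; elaborate interior gives 44 − 11 = 33. Would deviate. ✗

No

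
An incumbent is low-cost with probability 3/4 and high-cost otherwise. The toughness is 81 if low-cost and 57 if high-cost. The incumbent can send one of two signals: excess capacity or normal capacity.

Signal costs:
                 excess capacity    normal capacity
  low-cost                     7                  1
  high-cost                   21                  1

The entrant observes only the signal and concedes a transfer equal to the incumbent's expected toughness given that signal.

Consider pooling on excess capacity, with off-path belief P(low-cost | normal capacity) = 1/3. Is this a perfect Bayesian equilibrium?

On the equilibrium path (excess capacity) the entrant holds the prior 3/4 and pays 3/4·81 + 1/4·57 = 75. Off-path (normal capacity) belief 1/3 gives 1/3·81 + 2/3·57 = 65.
Low-cost: excess capacity gives 75 − 7 = 68; normal capacity gives 65 − 1 = 64. Stays. ✓
High-cost: excess capacity gives 75 − 21 = 54; normal capacity gives 65 − 1 = 64. Deviates. ✗

No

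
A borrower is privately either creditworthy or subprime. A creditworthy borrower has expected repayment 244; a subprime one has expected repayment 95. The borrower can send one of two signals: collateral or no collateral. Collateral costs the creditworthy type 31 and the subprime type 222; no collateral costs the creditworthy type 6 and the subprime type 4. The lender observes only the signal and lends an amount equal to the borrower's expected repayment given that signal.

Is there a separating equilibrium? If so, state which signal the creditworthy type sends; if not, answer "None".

Try creditworthy → collateral, subprime → no collateral:
  Under separation the lender infers type exactly: collateral → creditworthy (pays 244), no collateral → subprime (pays 95).
  Creditworthy: collateral gives 244 − 31 = 213; no collateral gives 95 − 6 = 89. No deviation. ✓
  Subprime: no collateral gives 95 − 4 = 91; collateral gives 244 − 222 = 22. No deviation. ✓
Both hold — the creditworthy type sends collateral.

collateral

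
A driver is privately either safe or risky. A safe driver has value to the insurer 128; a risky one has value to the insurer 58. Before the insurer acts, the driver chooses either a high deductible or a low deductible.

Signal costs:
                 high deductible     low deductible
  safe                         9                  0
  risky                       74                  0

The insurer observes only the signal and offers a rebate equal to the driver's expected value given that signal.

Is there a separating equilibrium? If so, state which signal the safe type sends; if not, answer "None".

Try safe → high deductible, risky → low deductible:
  If types separate, high deductible earns payment 128 and low deductible earns 58.
  Safe: high deductible gives 128 − 9 = 119; low deductible gives 58 − 0 = 58. No deviation. ✓
  Risky: low deductible gives 58 − 0 = 58; high deductible gives 128 − 74 = 54. No deviation. ✓
Both hold — the safe type sends high deductible.

high deductible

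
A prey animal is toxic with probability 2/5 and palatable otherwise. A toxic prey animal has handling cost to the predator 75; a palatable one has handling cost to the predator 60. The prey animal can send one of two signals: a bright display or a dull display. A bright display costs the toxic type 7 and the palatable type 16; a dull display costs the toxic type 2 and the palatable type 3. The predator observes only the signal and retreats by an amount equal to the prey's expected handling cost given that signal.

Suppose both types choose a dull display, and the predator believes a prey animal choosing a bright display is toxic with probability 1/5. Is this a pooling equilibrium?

Yes

At the pooled signal (dull display) the predator holds the prior 2/5 and pays 2/5·75 + 3/5·60 = 66. Off-path (bright display) belief 1/5 gives 1/5·75 + 4/5·60 = 63.
Toxic: dull display gives 66 − 2 = 64; bright display gives 63 − 7 = 56. Stays. ✓
Palatable: dull display gives 66 − 3 = 63; bright display gives 63 − 16 = 47. Stays. ✓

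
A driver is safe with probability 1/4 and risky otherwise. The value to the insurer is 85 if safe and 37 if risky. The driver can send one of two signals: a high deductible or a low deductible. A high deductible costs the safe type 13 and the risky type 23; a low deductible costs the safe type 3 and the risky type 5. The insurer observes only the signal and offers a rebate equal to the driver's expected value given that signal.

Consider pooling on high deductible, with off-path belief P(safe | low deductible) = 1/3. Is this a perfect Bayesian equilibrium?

No

On the equilibrium path (high deductible) the insurer holds the prior 1/4 and pays 1/4·85 + 3/4·37 = 49. Off-path (low deductible) belief 1/3 gives 1/3·85 + 2/3·37 = 53.
Safe: high deductible gives 49 − 13 = 36; low deductible gives 53 − 3 = 50. Deviates. ✗
Risky: high deductible gives 49 − 23 = 26; low deductible gives 53 − 5 = 48. Deviates. ✗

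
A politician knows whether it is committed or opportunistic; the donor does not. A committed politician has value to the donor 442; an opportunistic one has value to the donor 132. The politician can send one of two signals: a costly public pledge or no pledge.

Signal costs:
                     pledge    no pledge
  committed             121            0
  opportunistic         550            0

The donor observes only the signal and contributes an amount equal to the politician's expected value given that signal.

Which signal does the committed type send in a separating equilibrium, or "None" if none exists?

pledge

Try committed → pledge, opportunistic → no pledge:
  If types separate, pledge earns payment 442 and no pledge earns 132.
  Committed: pledge gives 442 − 121 = 321; no pledge gives 132 − 0 = 132. No deviation. ✓
  Opportunistic: no pledge gives 132 − 0 = 132; pledge gives 442 − 550 = -108. No deviation. ✓
Both hold — the committed type sends pledge.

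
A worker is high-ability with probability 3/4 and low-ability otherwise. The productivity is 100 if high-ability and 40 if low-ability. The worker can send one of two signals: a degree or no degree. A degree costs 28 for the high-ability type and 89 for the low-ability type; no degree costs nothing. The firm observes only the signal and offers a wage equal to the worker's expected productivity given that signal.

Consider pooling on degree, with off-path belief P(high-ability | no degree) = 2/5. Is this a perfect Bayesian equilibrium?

No

At the pooled signal (degree) the firm holds the prior 3/4 and pays 3/4·100 + 1/4·40 = 85. Off-path (no degree) belief 2/5 gives 2/5·100 + 3/5·40 = 64.
High-ability: degree gives 85 − 28 = 57; no degree gives 64 − 0 = 64. Deviates. ✗
Low-ability: degree gives 85 − 89 = -4; no degree gives 64 − 0 = 64. Deviates. ✗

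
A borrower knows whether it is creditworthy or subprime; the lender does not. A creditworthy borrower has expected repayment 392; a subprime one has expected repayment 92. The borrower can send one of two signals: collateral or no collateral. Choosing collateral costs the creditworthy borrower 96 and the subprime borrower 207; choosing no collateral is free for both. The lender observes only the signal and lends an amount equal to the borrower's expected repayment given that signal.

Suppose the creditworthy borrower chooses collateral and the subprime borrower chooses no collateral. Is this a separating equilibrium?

If types separate, collateral earns payment 392 and no collateral earns 92.
Creditworthy: collateral gives 392 − 96 = 296; no collateral gives 92 − 0 = 92. No deviation. ✓
Subprime: no collateral gives 92 − 0 = 92; collateral gives 392 − 207 = 185. Would deviate. ✗

No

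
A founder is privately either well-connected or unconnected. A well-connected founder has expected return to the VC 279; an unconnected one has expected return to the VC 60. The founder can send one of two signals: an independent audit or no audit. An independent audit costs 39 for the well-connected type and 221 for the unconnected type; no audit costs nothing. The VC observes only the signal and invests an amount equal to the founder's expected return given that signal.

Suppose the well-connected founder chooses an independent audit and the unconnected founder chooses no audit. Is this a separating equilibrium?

Under separation the VC infers type exactly: audit → well-connected (pays 279), no audit → unconnected (pays 60).
Well-connected: audit gives 279 − 39 = 240; no audit gives 60 − 0 = 60. No deviation. ✓
Unconnected: no audit gives 60 − 0 = 60; audit gives 279 − 221 = 58. No deviation. ✓
Both incentive constraints hold.

Yes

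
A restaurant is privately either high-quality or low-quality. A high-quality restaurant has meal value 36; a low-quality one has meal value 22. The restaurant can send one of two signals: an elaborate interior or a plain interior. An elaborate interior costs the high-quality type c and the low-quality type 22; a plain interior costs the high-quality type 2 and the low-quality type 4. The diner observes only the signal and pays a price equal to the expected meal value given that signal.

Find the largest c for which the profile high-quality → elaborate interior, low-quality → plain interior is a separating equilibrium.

Under separation: elaborate interior → high-quality (pays 36); plain interior → low-quality (pays 22).
Low-quality: 22 − 4 = 18 ≥ 36 − 22 = 14. Holds regardless of c. ✓
High-quality: 36 − c ≥ 22 − 2, so c ≤ 36 − 20 = 16.

16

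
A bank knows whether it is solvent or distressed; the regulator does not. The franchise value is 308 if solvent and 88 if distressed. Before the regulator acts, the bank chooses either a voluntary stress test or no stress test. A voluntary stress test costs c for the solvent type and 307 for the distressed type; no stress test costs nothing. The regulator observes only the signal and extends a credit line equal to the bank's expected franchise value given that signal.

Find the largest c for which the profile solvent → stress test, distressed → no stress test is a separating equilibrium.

220

Under separation: stress test → solvent (pays 308); no stress test → distressed (pays 88).
Distressed: 88 − 0 = 88 ≥ 308 − 307 = 1. Holds regardless of c. ✓
Solvent: 308 − c ≥ 88 − 0, so c ≤ 308 − 88 = 220.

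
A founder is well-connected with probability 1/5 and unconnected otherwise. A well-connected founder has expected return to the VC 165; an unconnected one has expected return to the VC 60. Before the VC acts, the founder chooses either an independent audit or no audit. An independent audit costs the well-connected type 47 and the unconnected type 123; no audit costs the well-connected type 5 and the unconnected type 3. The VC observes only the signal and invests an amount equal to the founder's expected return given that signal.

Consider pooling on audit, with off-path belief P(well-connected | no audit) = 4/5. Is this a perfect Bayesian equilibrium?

At the pooled signal (audit) the VC holds the prior 1/5 and pays 1/5·165 + 4/5·60 = 81. Off-path (no audit) belief 4/5 gives 4/5·165 + 1/5·60 = 144.
Well-connected: audit gives 81 − 47 = 34; no audit gives 144 − 5 = 139. Deviates. ✗
Unconnected: audit gives 81 − 123 = -42; no audit gives 144 − 3 = 141. Deviates. ✗

No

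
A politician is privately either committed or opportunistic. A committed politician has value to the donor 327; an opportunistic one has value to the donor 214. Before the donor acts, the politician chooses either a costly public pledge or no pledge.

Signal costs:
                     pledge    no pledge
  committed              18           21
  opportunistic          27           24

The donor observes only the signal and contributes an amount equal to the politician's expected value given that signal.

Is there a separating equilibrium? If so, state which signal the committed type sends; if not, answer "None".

None

Try committed → pledge, opportunistic → no pledge:
  If types separate, pledge earns payment 327 and no pledge earns 214.
  Committed: pledge gives 327 − 18 = 309; no pledge gives 214 − 21 = 193. No deviation. ✓
  Opportunistic: no pledge gives 214 − 24 = 190; pledge gives 327 − 27 = 300. Would deviate. ✗
Try committed → no pledge, opportunistic → pledge:
  If types separate, no pledge earns payment 327 and pledge earns 214.
  Committed: no pledge gives 327 − 21 = 306; pledge gives 214 − 18 = 196. No deviation. ✓
  Opportunistic: pledge gives 214 − 27 = 187; no pledge gives 327 − 24 = 303. Would deviate. ✗
Neither assignment is incentive-compatible.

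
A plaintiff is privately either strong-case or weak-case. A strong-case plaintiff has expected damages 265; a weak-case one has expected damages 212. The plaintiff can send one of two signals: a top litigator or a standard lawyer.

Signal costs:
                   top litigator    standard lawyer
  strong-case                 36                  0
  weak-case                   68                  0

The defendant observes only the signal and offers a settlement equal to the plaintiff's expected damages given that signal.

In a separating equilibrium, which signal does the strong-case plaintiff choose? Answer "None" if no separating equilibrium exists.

Try strong-case → top litigator, weak-case → standard lawyer:
  If types separate, top litigator earns payment 265 and standard lawyer earns 212.
  Strong-case: top litigator gives 265 − 36 = 229; standard lawyer gives 212 − 0 = 212. No deviation. ✓
  Weak-case: standard lawyer gives 212 − 0 = 212; top litigator gives 265 − 68 = 197. No deviation. ✓
Both hold — the strong-case type sends top litigator.

top litigator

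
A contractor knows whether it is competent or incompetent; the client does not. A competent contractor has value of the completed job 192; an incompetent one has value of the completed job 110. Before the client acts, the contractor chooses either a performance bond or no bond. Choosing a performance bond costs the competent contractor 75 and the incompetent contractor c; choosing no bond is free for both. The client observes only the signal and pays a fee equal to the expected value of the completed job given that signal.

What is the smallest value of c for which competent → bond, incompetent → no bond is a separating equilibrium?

82

Under separation: bond → competent (pays 192); no bond → incompetent (pays 110).
Competent: 192 − 75 = 117 ≥ 110 − 0 = 110. Holds regardless of c. ✓
Incompetent: 110 − 0 ≥ 192 − c, so c ≥ 192 − 110 = 82.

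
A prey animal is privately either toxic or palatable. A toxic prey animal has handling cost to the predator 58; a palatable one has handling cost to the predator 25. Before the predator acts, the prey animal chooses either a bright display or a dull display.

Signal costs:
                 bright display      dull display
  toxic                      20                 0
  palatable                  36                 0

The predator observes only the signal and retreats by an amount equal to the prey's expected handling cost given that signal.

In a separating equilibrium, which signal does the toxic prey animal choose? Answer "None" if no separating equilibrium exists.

Try toxic → bright display, palatable → dull display:
  Under separation the predator infers type exactly: bright display → toxic (pays 58), dull display → palatable (pays 25).
  Toxic: bright display gives 58 − 20 = 38; dull display gives 25 − 0 = 25. No deviation. ✓
  Palatable: dull display gives 25 − 0 = 25; bright display gives 58 − 36 = 22. No deviation. ✓
Both hold — the toxic type sends bright display.

bright display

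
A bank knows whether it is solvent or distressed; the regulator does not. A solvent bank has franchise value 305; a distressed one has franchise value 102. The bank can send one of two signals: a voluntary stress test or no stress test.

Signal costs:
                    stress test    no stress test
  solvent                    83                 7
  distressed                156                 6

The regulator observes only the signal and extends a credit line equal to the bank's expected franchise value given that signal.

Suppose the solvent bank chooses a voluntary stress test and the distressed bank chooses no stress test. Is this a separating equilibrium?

No

If types separate, stress test earns payment 305 and no stress test earns 102.
Solvent: stress test gives 305 − 83 = 222; no stress test gives 102 − 7 = 95. No deviation. ✓
Distressed: no stress test gives 102 − 6 = 96; stress test gives 305 − 156 = 149. Would deviate. ✗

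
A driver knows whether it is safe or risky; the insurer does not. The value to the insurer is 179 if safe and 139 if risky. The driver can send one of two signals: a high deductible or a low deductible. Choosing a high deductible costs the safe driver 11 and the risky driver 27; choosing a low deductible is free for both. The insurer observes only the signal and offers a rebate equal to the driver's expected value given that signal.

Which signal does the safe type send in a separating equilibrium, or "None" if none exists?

None

Try safe → high deductible, risky → low deductible:
  Under separation the insurer infers type exactly: high deductible → safe (pays 179), low deductible → risky (pays 139).
  Safe: high deductible gives 179 − 11 = 168; low deductible gives 139 − 0 = 139. No deviation. ✓
  Risky: low deductible gives 139 − 0 = 139; high deductible gives 179 − 27 = 152. Would deviate. ✗
Try safe → low deductible, risky → high deductible:
  Under separation the insurer infers type exactly: low deductible → safe (pays 179), high deductible → risky (pays 139).
  Safe: low deductible gives 179 − 0 = 179; high deductible gives 139 − 11 = 128. No deviation. ✓
  Risky: high deductible gives 139 − 27 = 112; low deductible gives 179 − 0 = 179. Would deviate. ✗
Neither assignment is incentive-compatible.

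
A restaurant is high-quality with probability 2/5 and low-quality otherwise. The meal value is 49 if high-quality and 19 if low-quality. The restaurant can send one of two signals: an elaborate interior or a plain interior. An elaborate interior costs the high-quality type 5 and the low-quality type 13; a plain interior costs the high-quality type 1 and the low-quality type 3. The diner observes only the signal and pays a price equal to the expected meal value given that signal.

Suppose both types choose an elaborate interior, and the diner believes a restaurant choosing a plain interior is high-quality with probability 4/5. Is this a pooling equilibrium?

On the equilibrium path (elaborate interior) the diner holds the prior 2/5 and pays 2/5·49 + 3/5·19 = 31. Off-path (plain interior) belief 4/5 gives 4/5·49 + 1/5·19 = 43.
High-quality: elaborate interior gives 31 − 5 = 26; plain interior gives 43 − 1 = 42. Deviates. ✗
Low-quality: elaborate interior gives 31 − 13 = 18; plain interior gives 43 − 3 = 40. Deviates. ✗

No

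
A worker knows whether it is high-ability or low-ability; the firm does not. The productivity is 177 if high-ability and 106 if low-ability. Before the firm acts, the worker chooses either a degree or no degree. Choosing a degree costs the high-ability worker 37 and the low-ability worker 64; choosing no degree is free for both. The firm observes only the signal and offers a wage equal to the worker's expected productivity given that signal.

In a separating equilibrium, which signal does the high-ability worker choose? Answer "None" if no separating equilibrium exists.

Try high-ability → degree, low-ability → no degree:
  If types separate, degree earns payment 177 and no degree earns 106.
  High-ability: degree gives 177 − 37 = 140; no degree gives 106 − 0 = 106. No deviation. ✓
  Low-ability: no degree gives 106 − 0 = 106; degree gives 177 − 64 = 113. Would deviate. ✗
Try high-ability → no degree, low-ability → degree:
  If types separate, no degree earns payment 177 and degree earns 106.
  High-ability: no degree gives 177 − 0 = 177; degree gives 106 − 37 = 69. No deviation. ✓
  Low-ability: degree gives 106 − 64 = 42; no degree gives 177 − 0 = 177. Would deviate. ✗
Neither assignment is incentive-compatible.

None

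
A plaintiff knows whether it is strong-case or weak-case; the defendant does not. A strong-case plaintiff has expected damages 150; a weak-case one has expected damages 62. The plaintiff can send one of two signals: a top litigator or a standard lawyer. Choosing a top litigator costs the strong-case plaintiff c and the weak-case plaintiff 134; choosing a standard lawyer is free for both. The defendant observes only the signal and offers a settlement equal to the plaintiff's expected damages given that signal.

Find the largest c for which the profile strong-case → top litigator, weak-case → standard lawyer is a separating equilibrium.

Under separation: top litigator → strong-case (pays 150); standard lawyer → weak-case (pays 62).
Weak-case: 62 − 0 = 62 ≥ 150 − 134 = 16. Holds regardless of c. ✓
Strong-case: 150 − c ≥ 62 − 0, so c ≤ 150 − 62 = 88.

88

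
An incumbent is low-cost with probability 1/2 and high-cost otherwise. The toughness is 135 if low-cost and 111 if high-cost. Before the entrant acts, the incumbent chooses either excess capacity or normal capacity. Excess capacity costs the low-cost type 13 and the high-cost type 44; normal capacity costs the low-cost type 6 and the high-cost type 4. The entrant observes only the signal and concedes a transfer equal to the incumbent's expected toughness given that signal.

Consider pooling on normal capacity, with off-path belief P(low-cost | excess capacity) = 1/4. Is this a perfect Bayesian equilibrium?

On the equilibrium path (normal capacity) the entrant holds the prior 1/2 and pays 1/2·135 + 1/2·111 = 123. Off-path (excess capacity) belief 1/4 gives 1/4·135 + 3/4·111 = 117.
Low-cost: normal capacity gives 123 − 6 = 117; excess capacity gives 117 − 13 = 104. Stays. ✓
High-cost: normal capacity gives 123 − 4 = 119; excess capacity gives 117 − 44 = 73. Stays. ✓
Beliefs are Bayes-consistent on-path and both types best-respond.

Yes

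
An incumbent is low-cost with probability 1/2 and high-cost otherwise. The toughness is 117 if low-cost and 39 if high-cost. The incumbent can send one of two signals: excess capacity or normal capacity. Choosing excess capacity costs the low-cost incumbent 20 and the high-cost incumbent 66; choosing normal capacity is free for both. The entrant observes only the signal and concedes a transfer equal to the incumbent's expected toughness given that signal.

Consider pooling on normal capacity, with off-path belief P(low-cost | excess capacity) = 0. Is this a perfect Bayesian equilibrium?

Yes

At the pooled signal (normal capacity) the entrant holds the prior 1/2 and pays 1/2·117 + 1/2·39 = 78. Off-path (excess capacity) belief 0 gives 0·117 + 1·39 = 39.
Low-cost: normal capacity gives 78 − 0 = 78; excess capacity gives 39 − 20 = 19. Stays. ✓
High-cost: normal capacity gives 78 − 0 = 78; excess capacity gives 39 − 66 = -27. Stays. ✓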